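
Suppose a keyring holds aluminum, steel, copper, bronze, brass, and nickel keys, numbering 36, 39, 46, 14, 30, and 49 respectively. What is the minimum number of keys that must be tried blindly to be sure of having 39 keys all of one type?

195

Treat the 6 types as pigeonholes.
In the worst case we take at most 38 of each type, but all 36 aluminum, all 14 bronze, and all 30 brass (fewer than 38), giving 36 + 38 + 38 + 14 + 30 + 38 = 194.
One more key then forces some type to 39, so 194 + 1 = 195.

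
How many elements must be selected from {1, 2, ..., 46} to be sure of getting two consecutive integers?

24

Partition {1, …, 46} into 23 pairs: {1,2}, {3,4}, …, {45,46}.
Choosing 23 integers — say the 23 even numbers 2, 4, …, 46 — takes one from each pair and avoids the property.
Choosing 24 forces two into the same pair by pigeonhole, and those are consecutive. So 24.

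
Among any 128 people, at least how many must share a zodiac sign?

If each of the 12 zodiac signs held at most 10, the total would be at most 12 × 10 = 120 < 128, a contradiction.
So at least one holds ⌈128/12⌉ = 11.

11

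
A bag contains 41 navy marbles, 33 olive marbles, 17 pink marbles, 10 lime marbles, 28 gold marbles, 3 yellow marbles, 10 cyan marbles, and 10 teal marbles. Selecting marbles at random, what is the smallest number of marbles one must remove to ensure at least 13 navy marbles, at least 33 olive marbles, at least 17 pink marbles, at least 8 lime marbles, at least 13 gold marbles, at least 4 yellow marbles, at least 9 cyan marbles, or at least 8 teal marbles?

98

Each of the 8 colors has its own threshold; avoid all of them simultaneously.
The worst case stops just short of every target: 12 navy, 32 olive, 16 pink, 7 lime, 12 gold, 3 yellow, 8 cyan, 7 teal — 12 + 32 + 16 + 7 + 12 + 3 + 8 + 7 = 97 marbles.
One more marble must push some color to its target, so 97 + 1 = 98.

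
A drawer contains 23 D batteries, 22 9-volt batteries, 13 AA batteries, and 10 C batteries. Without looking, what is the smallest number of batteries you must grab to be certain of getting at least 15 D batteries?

The worst case draws every non-D battery first: 22 + 13 + 10 = 45.
The next 15 draws are then forced to be D, giving 45 + 15 = 60.

60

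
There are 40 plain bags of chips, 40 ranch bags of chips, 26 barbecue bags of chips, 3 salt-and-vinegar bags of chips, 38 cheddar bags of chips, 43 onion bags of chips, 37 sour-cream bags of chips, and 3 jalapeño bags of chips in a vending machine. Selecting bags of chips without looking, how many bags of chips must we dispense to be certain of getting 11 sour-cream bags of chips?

204

To avoid sour-cream bags of chips as long as possible, exhaust the other 7 flavors first.
The worst case draws every non-sour-cream bag of chips first: 40 + 40 + 26 + 3 + 38 + 43 + 3 = 193.
The next 11 draws are then forced to be sour-cream, giving 193 + 11 = 204.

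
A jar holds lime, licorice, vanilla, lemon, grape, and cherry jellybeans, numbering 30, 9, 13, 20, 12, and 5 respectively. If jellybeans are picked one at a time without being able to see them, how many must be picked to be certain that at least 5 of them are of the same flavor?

The worst case takes 4 jellybeans of each flavor without reaching 5 of any: 6 × 4 = 24.
The next jellybean must bring some flavor to 5, so 24 + 1 = 25.

25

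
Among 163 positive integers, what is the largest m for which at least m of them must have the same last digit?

17

There are 10 possible last digits, which serve as the pigeonholes.
If each of the 10 possible last digits held at most 16, the total would be at most 10 × 16 = 160 < 163, a contradiction.
So at least one holds ⌈163/10⌉ = 17.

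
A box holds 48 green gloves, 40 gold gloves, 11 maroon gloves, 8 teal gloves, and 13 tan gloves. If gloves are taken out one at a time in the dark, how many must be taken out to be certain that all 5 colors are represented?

The hardest color to obtain is teal: we could draw every other glove first — 120 − 8 = 112 gloves — without a single teal one.
The next draw must be teal, so 112 + 1 = 113.

113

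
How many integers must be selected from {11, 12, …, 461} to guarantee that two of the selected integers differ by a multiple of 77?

Use the pigeonhole principle on residue classes: group the integers by remainder mod 77; there are 77 residue classes, each nonempty in this range.
Choosing one from each class (77 integers) avoids any shared remainder.
One more choice must repeat a class, so two differ by a multiple of 77. Hence 77 + 1 = 78.

78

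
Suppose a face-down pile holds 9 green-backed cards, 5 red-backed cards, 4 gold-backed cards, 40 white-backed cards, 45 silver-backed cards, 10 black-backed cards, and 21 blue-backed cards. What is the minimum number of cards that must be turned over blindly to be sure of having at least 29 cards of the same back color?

In the worst case we take at most 28 of each back color, but all 9 green-backed, all 5 red-backed, all 4 gold-backed, all 10 black-backed, and all 21 blue-backed (fewer than 28), giving 9 + 5 + 4 + 28 + 28 + 10 + 21 = 105.
One more card then forces some back color to 29, so 105 + 1 = 106.

106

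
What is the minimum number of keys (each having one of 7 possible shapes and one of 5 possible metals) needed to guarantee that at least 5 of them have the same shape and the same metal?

141

There are 7 × 5 = 35 (shape, metal) combinations acting as pigeonholes.
With 35 × 4 = 140 keys we could place exactly 4 in each, with no (shape, metal) pair reaching 5.
One more forces some (shape, metal) pair to hold 5, so 140 + 1 = 141.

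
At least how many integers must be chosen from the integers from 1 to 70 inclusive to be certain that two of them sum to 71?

Partition {1, …, 70} into 35 pairs: {1,70}, {2,69}, …, {35,36}.
Choosing 35 integers — say the integers 1 through 35 — takes one from each pair and avoids the property.
Choosing 36 forces two into the same pair by pigeonhole, and those sum to 71. So 36.

36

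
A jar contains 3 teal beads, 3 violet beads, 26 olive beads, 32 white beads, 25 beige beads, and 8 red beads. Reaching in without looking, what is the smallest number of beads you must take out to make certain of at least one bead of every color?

95

The hardest color to obtain is teal: we could draw every other bead first — 97 − 3 = 94 beads — without a single teal one.
The next draw must be teal, so 94 + 1 = 95.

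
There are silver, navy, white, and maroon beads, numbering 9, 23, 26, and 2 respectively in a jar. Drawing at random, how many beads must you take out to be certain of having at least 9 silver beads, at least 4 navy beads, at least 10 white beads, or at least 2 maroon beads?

The worst case stops just short of every target: 8 silver, 3 navy, 9 white, 1 maroon — 8 + 3 + 9 + 1 = 21 beads.
One more bead must push some color to its target, so 21 + 1 = 22.

22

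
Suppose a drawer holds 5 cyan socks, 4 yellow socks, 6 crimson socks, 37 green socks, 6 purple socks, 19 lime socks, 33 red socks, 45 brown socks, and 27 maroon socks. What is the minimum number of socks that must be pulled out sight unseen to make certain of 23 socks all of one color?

In the worst case we take at most 22 of each color, but all 5 cyan, all 4 yellow, all 6 crimson, all 6 purple, and all 19 lime (fewer than 22), giving 5 + 4 + 6 + 22 + 6 + 19 + 22 + 22 + 22 = 128.
One more sock then forces some color to 23, so 128 + 1 = 129.

129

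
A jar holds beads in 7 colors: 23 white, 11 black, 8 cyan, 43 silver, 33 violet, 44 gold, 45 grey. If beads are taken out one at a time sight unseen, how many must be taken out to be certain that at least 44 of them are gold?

207

The worst case draws every non-gold bead first: 23 + 11 + 8 + 43 + 33 + 45 = 163.
The next 44 draws are then forced to be gold, giving 163 + 44 = 207.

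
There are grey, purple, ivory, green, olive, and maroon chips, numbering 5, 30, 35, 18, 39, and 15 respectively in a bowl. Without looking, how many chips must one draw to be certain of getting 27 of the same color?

117

In the worst case we take at most 26 of each color, but all 5 grey, all 18 green, and all 15 maroon (fewer than 26), giving 5 + 26 + 26 + 18 + 26 + 15 = 116.
One more chip then forces some color to 27, so 116 + 1 = 117.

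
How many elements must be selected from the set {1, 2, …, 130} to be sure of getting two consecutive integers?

Partition {1, …, 130} into 65 pairs: {1,2}, {3,4}, …, {129,130}.
Choosing 65 integers — say the 65 even numbers 2, 4, …, 130 — takes one from each pair and avoids the property.
Choosing 66 forces two into the same pair by pigeonhole, and those are consecutive. So 66.

66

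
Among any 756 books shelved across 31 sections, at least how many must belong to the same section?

If each of the 31 sections held at most 24, the total would be at most 31 × 24 = 744 < 756, a contradiction.
So at least one holds ⌈756/31⌉ = 25.

25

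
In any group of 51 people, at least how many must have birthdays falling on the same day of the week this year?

If each of the 7 days of the week held at most 7, the total would be at most 7 × 7 = 49 < 51, a contradiction.
So at least one holds ⌈51/7⌉ = 8.

8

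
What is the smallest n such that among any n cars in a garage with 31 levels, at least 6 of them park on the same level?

156

There are 31 levels acting as pigeonholes.
With 31 × 5 = 155 cars we could place exactly 5 in each, with no class reaching 6.
One more forces some class to hold 6, so 155 + 1 = 156.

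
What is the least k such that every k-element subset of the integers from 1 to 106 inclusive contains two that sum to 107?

Partition {1, …, 106} into 53 pairs: {1,106}, {2,105}, …, {53,54}.
Choosing 53 integers — say the integers 1 through 53 — takes one from each pair and avoids the property.
Choosing 54 forces two into the same pair by pigeonhole, and those sum to 107. So 54.

54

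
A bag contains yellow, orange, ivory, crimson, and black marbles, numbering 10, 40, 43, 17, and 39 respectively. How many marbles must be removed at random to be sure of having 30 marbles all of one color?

115

In the worst case we take at most 29 of each color, but all 10 yellow and all 17 crimson (fewer than 29), giving 10 + 29 + 29 + 17 + 29 = 114.
One more marble then forces some color to 30, so 114 + 1 = 115.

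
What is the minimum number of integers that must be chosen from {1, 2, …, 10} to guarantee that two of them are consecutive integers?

6

Partition {1, …, 10} into 5 pairs: {1,2}, {3,4}, …, {9,10}.
Choosing 5 integers — say the 5 even numbers 2, 4, …, 10 — takes one from each pair and avoids the property.
Choosing 6 forces two into the same pair by pigeonhole, and those are consecutive. So 6.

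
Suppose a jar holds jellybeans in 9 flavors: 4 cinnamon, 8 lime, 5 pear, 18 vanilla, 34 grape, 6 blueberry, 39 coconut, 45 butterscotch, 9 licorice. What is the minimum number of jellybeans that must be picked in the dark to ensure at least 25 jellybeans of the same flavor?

123

Treat the 9 flavors as pigeonholes.
In the worst case we take at most 24 of each flavor, but all 4 cinnamon, all 8 lime, all 5 pear, all 18 vanilla, all 6 blueberry, and all 9 licorice (fewer than 24), giving 4 + 8 + 5 + 18 + 24 + 6 + 24 + 24 + 9 = 122.
One more jellybean then forces some flavor to 25, so 122 + 1 = 123.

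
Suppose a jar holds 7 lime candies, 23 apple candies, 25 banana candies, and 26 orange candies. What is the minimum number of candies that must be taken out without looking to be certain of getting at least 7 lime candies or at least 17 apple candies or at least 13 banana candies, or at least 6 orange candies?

40

Each of the 4 flavors has its own threshold; avoid all of them simultaneously.
The worst case stops just short of every target: 6 lime, 16 apple, 12 banana, 5 orange — 6 + 16 + 12 + 5 = 39 candies.
One more candy must push some flavor to its target, so 39 + 1 = 40.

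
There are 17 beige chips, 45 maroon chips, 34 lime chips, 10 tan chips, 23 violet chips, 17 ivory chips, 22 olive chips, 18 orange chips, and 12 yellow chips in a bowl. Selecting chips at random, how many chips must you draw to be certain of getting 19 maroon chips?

172

The worst case draws every non-maroon chip first: 17 + 34 + 10 + 23 + 17 + 22 + 18 + 12 = 153.
The next 19 draws are then forced to be maroon, giving 153 + 19 = 172.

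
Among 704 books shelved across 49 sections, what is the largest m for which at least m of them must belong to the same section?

If each of the 49 sections held at most 14, the total would be at most 49 × 14 = 686 < 704, a contradiction.
So at least one holds ⌈704/49⌉ = 15.

15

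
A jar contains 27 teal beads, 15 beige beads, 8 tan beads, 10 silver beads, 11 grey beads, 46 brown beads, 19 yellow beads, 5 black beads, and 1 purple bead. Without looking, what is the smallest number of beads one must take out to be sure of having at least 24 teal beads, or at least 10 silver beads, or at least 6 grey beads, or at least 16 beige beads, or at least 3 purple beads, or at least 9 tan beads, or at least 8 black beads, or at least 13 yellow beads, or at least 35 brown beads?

Each of the 9 colors has its own threshold; avoid all of them simultaneously.
The worst case stops just short of every target: 23 teal, 15 beige, 8 tan, 9 silver, 5 grey, 34 brown, 12 yellow, all 5 black, all 1 purple — 23 + 15 + 8 + 9 + 5 + 34 + 12 + 5 + 1 = 112 beads.
One more bead must push some color to its target, so 112 + 1 = 113.

113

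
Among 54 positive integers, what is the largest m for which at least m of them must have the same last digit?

6

There are 10 possible last digits, which serve as the pigeonholes.
If each of the 10 possible last digits held at most 5, the total would be at most 10 × 5 = 50 < 54, a contradiction.
So at least one holds ⌈54/10⌉ = 6.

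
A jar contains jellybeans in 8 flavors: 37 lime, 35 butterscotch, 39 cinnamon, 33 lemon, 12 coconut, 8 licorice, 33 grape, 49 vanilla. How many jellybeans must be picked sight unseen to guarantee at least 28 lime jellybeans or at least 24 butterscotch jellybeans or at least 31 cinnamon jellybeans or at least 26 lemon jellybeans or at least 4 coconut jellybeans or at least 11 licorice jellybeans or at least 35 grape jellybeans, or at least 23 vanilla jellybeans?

172

Each of the 8 flavors has its own threshold; avoid all of them simultaneously.
The worst case stops just short of every target: 27 lime, 23 butterscotch, 30 cinnamon, 25 lemon, 3 coconut, all 8 licorice, all 33 grape, 22 vanilla — 27 + 23 + 30 + 25 + 3 + 8 + 33 + 22 = 171 jellybeans.
One more jellybean must push some flavor to its target, so 171 + 1 = 172.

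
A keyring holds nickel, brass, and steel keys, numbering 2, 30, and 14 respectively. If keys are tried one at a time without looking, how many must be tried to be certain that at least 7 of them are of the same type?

In the worst case we take at most 6 of each type, but all 2 nickel (fewer than 6), giving 2 + 6 + 6 = 14.
One more key then forces some type to 7, so 14 + 1 = 15.

15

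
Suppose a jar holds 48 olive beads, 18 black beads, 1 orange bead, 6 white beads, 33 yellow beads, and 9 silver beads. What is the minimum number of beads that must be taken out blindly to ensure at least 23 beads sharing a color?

79

In the worst case we take at most 22 of each color, but all 18 black, all 1 orange, all 6 white, and all 9 silver (fewer than 22), giving 22 + 18 + 1 + 6 + 22 + 9 = 78.
One more bead then forces some color to 23, so 78 + 1 = 79.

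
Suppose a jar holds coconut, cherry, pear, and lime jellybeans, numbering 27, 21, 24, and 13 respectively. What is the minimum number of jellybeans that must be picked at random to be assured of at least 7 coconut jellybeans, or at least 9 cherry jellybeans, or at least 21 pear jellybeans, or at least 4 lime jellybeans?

38

Each of the 4 flavors has its own threshold; avoid all of them simultaneously.
The worst case stops just short of every target: 6 coconut, 8 cherry, 20 pear, 3 lime — 6 + 8 + 20 + 3 = 37 jellybeans.
One more jellybean must push some flavor to its target, so 37 + 1 = 38.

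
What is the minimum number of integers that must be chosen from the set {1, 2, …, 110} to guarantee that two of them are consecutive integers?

Partition {1, …, 110} into 55 pairs: {1,2}, {3,4}, …, {109,110}.
Choosing 55 integers — say the 55 even numbers 2, 4, …, 110 — takes one from each pair and avoids the property.
Choosing 56 forces two into the same pair by pigeonhole, and those are consecutive. So 56.

56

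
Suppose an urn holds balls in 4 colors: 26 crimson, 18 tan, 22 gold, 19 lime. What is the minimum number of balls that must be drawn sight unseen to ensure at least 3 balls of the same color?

9

The worst case takes 2 balls of each color without reaching 3 of any: 4 × 2 = 8.
The next ball must bring some color to 3, so 8 + 1 = 9.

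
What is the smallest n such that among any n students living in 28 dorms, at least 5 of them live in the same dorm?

113

There are 28 dorms acting as pigeonholes.
With 28 × 4 = 112 students we could place exactly 4 in each, with no class reaching 5.
One more forces some class to hold 5, so 112 + 1 = 113.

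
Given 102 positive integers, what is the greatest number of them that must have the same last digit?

11

There are 10 possible last digits, which serve as the pigeonholes.
If each of the 10 possible last digits held at most 10, the total would be at most 10 × 10 = 100 < 102, a contradiction.
So at least one holds ⌈102/10⌉ = 11.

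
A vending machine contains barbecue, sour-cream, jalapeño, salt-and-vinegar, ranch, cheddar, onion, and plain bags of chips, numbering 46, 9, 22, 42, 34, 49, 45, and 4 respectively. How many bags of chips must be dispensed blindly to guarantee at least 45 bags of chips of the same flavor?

244

In the worst case we take at most 44 of each flavor, but all 9 sour-cream, all 22 jalapeño, all 42 salt-and-vinegar, all 34 ranch, and all 4 plain (fewer than 44), giving 44 + 9 + 22 + 42 + 34 + 44 + 44 + 4 = 243.
One more bag of chips then forces some flavor to 45, so 243 + 1 = 244.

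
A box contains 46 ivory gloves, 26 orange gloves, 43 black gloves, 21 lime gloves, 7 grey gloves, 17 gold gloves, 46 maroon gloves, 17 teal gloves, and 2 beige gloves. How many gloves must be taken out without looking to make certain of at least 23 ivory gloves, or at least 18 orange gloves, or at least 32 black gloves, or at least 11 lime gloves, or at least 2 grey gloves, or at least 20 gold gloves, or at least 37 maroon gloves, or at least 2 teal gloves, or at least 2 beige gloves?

The worst case stops just short of every target: 22 ivory, 17 orange, 31 black, 10 lime, 1 grey, all 17 gold, 36 maroon, 1 teal, 1 beige — 22 + 17 + 31 + 10 + 1 + 17 + 36 + 1 + 1 = 136 gloves.
One more glove must push some color to its target, so 136 + 1 = 137.

137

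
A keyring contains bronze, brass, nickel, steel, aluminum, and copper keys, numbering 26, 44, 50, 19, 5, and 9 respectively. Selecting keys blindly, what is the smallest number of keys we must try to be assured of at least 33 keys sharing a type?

In the worst case we take at most 32 of each type, but all 26 bronze, all 19 steel, all 5 aluminum, and all 9 copper (fewer than 32), giving 26 + 32 + 32 + 19 + 5 + 9 = 123.
One more key then forces some type to 33, so 123 + 1 = 124.

124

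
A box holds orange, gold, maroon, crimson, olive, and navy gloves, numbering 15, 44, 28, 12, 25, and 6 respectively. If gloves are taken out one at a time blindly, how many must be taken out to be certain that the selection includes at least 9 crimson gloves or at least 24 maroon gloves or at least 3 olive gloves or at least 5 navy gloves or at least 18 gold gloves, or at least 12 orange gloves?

Each of the 6 colors has its own threshold; avoid all of them simultaneously.
The worst case stops just short of every target: 11 orange, 17 gold, 23 maroon, 8 crimson, 2 olive, 4 navy — 11 + 17 + 23 + 8 + 2 + 4 = 65 gloves.
One more glove must push some color to its target, so 65 + 1 = 66.

66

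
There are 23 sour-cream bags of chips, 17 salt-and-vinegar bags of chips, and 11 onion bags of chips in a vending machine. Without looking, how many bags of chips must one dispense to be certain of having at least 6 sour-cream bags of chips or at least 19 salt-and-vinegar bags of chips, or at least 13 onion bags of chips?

The worst case stops just short of every target: 5 sour-cream, all 17 salt-and-vinegar, all 11 onion — 5 + 17 + 11 = 33 bags of chips.
One more bag of chips must push some flavor to its target, so 33 + 1 = 34.

34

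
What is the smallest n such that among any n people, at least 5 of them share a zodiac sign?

There are 12 zodiac signs acting as pigeonholes.
With 12 × 4 = 48 people we could place exactly 4 in each, with no class reaching 5.
One more forces some class to hold 5, so 48 + 1 = 49.

49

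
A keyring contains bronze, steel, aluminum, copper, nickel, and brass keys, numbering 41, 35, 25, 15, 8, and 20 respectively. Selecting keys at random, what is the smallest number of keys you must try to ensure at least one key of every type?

The hardest type to obtain is nickel: we could draw every other key first — 144 − 8 = 136 keys — without a single nickel one.
The next draw must be nickel, so 136 + 1 = 137.

137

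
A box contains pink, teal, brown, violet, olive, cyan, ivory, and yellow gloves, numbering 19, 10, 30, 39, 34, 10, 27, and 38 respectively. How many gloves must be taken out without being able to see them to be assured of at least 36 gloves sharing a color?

In the worst case we take at most 35 of each color, but all 19 pink, all 10 teal, all 30 brown, all 34 olive, all 10 cyan, and all 27 ivory (fewer than 35), giving 19 + 10 + 30 + 35 + 34 + 10 + 27 + 35 = 200.
One more glove then forces some color to 36, so 200 + 1 = 201.

201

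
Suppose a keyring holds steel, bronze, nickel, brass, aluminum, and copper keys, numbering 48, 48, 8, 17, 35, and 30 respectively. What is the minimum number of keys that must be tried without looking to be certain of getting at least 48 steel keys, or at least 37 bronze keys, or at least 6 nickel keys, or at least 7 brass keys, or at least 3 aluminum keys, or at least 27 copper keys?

The worst case stops just short of every target: 47 steel, 36 bronze, 5 nickel, 6 brass, 2 aluminum, 26 copper — 47 + 36 + 5 + 6 + 2 + 26 = 122 keys.
One more key must push some type to its target, so 122 + 1 = 123.

123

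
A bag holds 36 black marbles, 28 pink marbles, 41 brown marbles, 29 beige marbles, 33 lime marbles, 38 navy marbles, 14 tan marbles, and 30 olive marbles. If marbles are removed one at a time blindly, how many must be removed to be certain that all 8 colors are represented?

The hardest color to obtain is tan: we could draw every other marble first — 249 − 14 = 235 marbles — without a single tan one.
The next draw must be tan, so 235 + 1 = 236.

236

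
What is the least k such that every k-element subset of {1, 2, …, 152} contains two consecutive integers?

Partition {1, …, 152} into 76 pairs: {1,2}, {3,4}, …, {151,152}.
Choosing 76 integers — say the 76 even numbers 2, 4, …, 152 — takes one from each pair and avoids the property.
Choosing 77 forces two into the same pair by pigeonhole, and those are consecutive. So 77.

77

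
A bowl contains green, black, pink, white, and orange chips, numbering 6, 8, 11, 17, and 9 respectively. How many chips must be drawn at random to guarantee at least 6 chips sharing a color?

The worst case takes 5 chips of each color without reaching 6 of any: 5 × 5 = 25.
The next chip must bring some color to 6, so 25 + 1 = 26.

26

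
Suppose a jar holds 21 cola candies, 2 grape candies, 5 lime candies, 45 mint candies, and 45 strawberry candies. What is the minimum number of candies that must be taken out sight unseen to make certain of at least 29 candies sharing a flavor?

85

In the worst case we take at most 28 of each flavor, but all 21 cola, all 2 grape, and all 5 lime (fewer than 28), giving 21 + 2 + 5 + 28 + 28 = 84.
One more candy then forces some flavor to 29, so 84 + 1 = 85.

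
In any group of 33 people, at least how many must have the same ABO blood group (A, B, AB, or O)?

The 33 people fall into 4 ABO blood groups.
If each of the 4 ABO blood groups held at most 8, the total would be at most 4 × 8 = 32 < 33, a contradiction.
So at least one holds ⌈33/4⌉ = 9.

9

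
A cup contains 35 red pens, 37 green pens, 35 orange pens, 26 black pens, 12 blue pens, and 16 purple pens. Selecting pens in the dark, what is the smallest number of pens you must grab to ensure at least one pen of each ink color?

150

The hardest ink color to obtain is blue: we could draw every other pen first — 161 − 12 = 149 pens — without a single blue one.
The next draw must be blue, so 149 + 1 = 150.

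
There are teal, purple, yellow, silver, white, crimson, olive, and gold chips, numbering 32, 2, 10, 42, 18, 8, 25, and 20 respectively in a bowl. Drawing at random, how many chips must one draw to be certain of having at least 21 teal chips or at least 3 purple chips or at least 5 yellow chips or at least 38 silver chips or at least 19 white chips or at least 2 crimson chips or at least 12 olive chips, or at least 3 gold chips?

96

The worst case stops just short of every target: 20 teal, 2 purple, 4 yellow, 37 silver, 18 white, 1 crimson, 11 olive, 2 gold — 20 + 2 + 4 + 37 + 18 + 1 + 11 + 2 = 95 chips.
One more chip must push some color to its target, so 95 + 1 = 96.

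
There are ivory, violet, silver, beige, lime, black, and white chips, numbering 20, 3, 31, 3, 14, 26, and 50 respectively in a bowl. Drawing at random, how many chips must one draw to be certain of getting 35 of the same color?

132

Treat the 7 colors as pigeonholes.
In the worst case we take at most 34 of each color, but all 20 ivory, all 3 violet, all 31 silver, all 3 beige, all 14 lime, and all 26 black (fewer than 34), giving 20 + 3 + 31 + 3 + 14 + 26 + 34 = 131.
One more chip then forces some color to 35, so 131 + 1 = 132.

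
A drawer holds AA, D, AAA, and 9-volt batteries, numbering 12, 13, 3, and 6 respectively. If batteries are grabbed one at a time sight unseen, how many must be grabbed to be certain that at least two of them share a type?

Treat the 4 types as pigeonholes.
The worst case takes 1 battery of each type without reaching 2 of any: 4 × 1 = 4.
The next battery must bring some type to 2, so 4 + 1 = 5.

5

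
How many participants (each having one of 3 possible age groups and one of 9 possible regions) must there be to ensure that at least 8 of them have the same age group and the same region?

There are 3 × 9 = 27 (age group, region) combinations acting as pigeonholes.
With 27 × 7 = 189 participants we could place exactly 7 in each, with no (age group, region) pair reaching 8.
One more forces some (age group, region) pair to hold 8, so 189 + 1 = 190.

190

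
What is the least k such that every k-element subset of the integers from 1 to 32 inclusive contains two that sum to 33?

Partition {1, …, 32} into 16 pairs: {1,32}, {2,31}, …, {16,17}.
Choosing 16 integers — say the integers 1 through 16 — takes one from each pair and avoids the property.
Choosing 17 forces two into the same pair by pigeonhole, and those sum to 33. So 17.

17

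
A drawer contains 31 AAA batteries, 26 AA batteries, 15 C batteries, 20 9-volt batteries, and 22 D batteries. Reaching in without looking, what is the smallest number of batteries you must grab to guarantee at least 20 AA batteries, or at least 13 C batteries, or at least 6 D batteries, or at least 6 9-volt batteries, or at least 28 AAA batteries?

The worst case stops just short of every target: 27 AAA, 19 AA, 12 C, 5 9-volt, 5 D — 27 + 19 + 12 + 5 + 5 = 68 batteries.
One more battery must push some type to its target, so 68 + 1 = 69.

69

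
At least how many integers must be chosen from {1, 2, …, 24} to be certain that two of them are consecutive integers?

Partition {1, …, 24} into 12 pairs: {1,2}, {3,4}, …, {23,24}.
Choosing 12 integers — say the 12 even numbers 2, 4, …, 24 — takes one from each pair and avoids the property.
Choosing 13 forces two into the same pair by pigeonhole, and those are consecutive. So 13.

13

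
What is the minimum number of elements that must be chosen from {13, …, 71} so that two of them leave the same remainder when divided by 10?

Group the integers by remainder mod 10; there are 10 residue classes, each nonempty in this range.
Choosing one from each class (10 integers) avoids any shared remainder.
One more choice must repeat a class, so two differ by a multiple of 10. Hence 10 + 1 = 11.

11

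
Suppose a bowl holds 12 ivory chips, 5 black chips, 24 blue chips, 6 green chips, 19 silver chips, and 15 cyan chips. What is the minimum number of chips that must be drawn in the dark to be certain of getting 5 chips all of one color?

25

The worst case takes 4 chips of each color without reaching 5 of any: 6 × 4 = 24.
The next chip must bring some color to 5, so 24 + 1 = 25.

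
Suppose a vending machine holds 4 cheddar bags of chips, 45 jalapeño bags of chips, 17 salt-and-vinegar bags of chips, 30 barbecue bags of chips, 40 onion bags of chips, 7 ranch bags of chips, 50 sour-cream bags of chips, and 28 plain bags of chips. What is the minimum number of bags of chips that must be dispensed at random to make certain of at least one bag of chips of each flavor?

The hardest flavor to obtain is cheddar: we could draw every other bag of chips first — 221 − 4 = 217 bags of chips — without a single cheddar one.
The next draw must be cheddar, so 217 + 1 = 218.

218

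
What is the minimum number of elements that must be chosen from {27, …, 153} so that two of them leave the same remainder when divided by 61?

Use the pigeonhole principle on residue classes: group the integers by remainder mod 61; there are 61 residue classes, each nonempty in this range.
Choosing one from each class (61 integers) avoids any shared remainder.
One more choice must repeat a class, so two differ by a multiple of 61. Hence 61 + 1 = 62.

62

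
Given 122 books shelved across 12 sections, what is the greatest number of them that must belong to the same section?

11

The 122 books fall into 12 sections.
If each of the 12 sections held at most 10, the total would be at most 12 × 10 = 120 < 122, a contradiction.
So at least one holds ⌈122/12⌉ = 11.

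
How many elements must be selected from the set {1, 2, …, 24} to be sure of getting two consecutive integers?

Partition {1, …, 24} into 12 pairs: {1,2}, {3,4}, …, {23,24}.
Choosing 12 integers — say the 12 even numbers 2, 4, …, 24 — takes one from each pair and avoids the property.
Choosing 13 forces two into the same pair by pigeonhole, and those are consecutive. So 13.

13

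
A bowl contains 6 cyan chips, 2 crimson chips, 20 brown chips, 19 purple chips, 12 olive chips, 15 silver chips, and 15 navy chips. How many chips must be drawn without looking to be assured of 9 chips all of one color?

49

In the worst case we take at most 8 of each color, but all 6 cyan and all 2 crimson (fewer than 8), giving 6 + 2 + 8 + 8 + 8 + 8 + 8 = 48.
One more chip then forces some color to 9, so 48 + 1 = 49.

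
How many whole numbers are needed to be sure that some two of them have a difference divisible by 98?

Use the pigeonhole principle on residue classes: two integers differ by a multiple of 98 exactly when they share a remainder mod 98.
There are 98 residue classes mod 98, so 98 integers can all lie in distinct classes.
One more integer must repeat a residue, giving a difference divisible by 98. So n = 98 + 1 = 99.

99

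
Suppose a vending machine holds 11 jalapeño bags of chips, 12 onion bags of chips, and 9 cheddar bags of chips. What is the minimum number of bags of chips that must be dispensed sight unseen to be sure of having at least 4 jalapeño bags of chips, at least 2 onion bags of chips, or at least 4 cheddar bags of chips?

8

The worst case stops just short of every target: 3 jalapeño, 1 onion, 3 cheddar — 3 + 1 + 3 = 7 bags of chips.
One more bag of chips must push some flavor to its target, so 7 + 1 = 8.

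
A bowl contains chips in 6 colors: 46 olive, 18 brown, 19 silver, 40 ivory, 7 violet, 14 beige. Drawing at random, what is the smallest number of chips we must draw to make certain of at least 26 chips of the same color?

Treat the 6 colors as pigeonholes.
In the worst case we take at most 25 of each color, but all 18 brown, all 19 silver, all 7 violet, and all 14 beige (fewer than 25), giving 25 + 18 + 19 + 25 + 7 + 14 = 108.
One more chip then forces some color to 26, so 108 + 1 = 109.

109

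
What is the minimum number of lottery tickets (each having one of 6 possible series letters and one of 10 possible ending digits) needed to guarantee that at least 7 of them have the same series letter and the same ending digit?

There are 6 × 10 = 60 (series letter, ending digit) combinations acting as pigeonholes.
With 60 × 6 = 360 lottery tickets we could place exactly 6 in each, with no (series letter, ending digit) pair reaching 7.
One more forces some (series letter, ending digit) pair to hold 7, so 360 + 1 = 361.

361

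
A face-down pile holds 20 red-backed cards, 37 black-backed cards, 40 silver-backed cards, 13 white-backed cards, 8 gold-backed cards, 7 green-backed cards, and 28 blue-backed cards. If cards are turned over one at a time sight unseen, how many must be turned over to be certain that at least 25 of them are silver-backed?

The worst case draws every non-silver-backed card first: 20 + 37 + 13 + 8 + 7 + 28 = 113.
The next 25 draws are then forced to be silver-backed, giving 113 + 25 = 138.

138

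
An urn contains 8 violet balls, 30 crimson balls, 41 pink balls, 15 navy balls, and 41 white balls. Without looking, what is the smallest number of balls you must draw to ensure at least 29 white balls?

To avoid white balls as long as possible, exhaust the other 4 colors first.
The worst case draws every non-white ball first: 8 + 30 + 41 + 15 = 94.
The next 29 draws are then forced to be white, giving 94 + 29 = 123.

123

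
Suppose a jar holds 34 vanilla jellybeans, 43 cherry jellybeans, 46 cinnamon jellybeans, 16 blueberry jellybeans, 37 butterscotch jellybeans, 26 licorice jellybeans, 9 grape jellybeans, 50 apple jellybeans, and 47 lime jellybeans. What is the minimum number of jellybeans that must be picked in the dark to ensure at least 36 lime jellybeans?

297

The worst case draws every non-lime jellybean first: 34 + 43 + 46 + 16 + 37 + 26 + 9 + 50 = 261.
The next 36 draws are then forced to be lime, giving 261 + 36 = 297.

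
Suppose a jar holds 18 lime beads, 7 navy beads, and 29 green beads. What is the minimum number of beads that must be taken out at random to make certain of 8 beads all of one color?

The worst case takes 7 beads of each color without reaching 8 of any: 3 × 7 = 21.
The next bead must bring some color to 8, so 21 + 1 = 22.

22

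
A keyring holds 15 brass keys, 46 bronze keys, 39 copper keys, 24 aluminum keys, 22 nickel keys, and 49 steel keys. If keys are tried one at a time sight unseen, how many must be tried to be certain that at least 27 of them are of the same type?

In the worst case we take at most 26 of each type, but all 15 brass, all 24 aluminum, and all 22 nickel (fewer than 26), giving 15 + 26 + 26 + 24 + 22 + 26 = 139.
One more key then forces some type to 27, so 139 + 1 = 140.

140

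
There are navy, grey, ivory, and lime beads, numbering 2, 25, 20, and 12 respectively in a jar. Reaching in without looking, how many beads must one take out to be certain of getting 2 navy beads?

59

The worst case draws every non-navy bead first: 25 + 20 + 12 = 57.
The next 2 draws are then forced to be navy, giving 57 + 2 = 59.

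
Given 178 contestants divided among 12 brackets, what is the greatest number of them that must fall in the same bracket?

15

If each of the 12 brackets held at most 14, the total would be at most 12 × 14 = 168 < 178, a contradiction.
So at least one holds ⌈178/12⌉ = 15.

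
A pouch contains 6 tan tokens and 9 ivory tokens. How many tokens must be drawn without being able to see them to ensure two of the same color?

Treat the 2 colors as pigeonholes.
The worst case takes 1 token of each color without reaching 2 of any: 2 × 1 = 2.
The next token must bring some color to 2, so 2 + 1 = 3.

3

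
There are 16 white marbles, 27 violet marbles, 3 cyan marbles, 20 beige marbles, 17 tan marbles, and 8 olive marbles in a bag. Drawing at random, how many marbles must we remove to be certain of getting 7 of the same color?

34

In the worst case we take at most 6 of each color, but all 3 cyan (fewer than 6), giving 6 + 6 + 3 + 6 + 6 + 6 = 33.
One more marble then forces some color to 7, so 33 + 1 = 34.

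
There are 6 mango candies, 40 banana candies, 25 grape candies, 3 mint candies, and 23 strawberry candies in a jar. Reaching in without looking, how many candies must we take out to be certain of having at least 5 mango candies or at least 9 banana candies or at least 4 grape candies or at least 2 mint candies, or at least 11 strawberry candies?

27

The worst case stops just short of every target: 4 mango, 8 banana, 3 grape, 1 mint, 10 strawberry — 4 + 8 + 3 + 1 + 10 = 26 candies.
One more candy must push some flavor to its target, so 26 + 1 = 27.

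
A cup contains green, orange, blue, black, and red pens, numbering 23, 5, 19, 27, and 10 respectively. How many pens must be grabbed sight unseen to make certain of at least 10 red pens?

84

The worst case draws every non-red pen first: 23 + 5 + 19 + 27 = 74.
The next 10 draws are then forced to be red, giving 74 + 10 = 84.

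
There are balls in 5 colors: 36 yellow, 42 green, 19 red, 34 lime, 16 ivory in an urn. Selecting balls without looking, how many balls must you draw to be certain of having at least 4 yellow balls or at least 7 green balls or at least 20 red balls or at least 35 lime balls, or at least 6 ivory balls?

68

Each of the 5 colors has its own threshold; avoid all of them simultaneously.
The worst case stops just short of every target: 3 yellow, 6 green, 19 red, 34 lime, 5 ivory — 3 + 6 + 19 + 34 + 5 = 67 balls.
One more ball must push some color to its target, so 67 + 1 = 68.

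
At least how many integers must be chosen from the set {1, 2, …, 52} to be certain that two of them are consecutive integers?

27

Partition {1, …, 52} into 26 pairs: {1,2}, {3,4}, …, {51,52}.
Choosing 26 integers — say the 26 even numbers 2, 4, …, 52 — takes one from each pair and avoids the property.
Choosing 27 forces two into the same pair by pigeonhole, and those are consecutive. So 27.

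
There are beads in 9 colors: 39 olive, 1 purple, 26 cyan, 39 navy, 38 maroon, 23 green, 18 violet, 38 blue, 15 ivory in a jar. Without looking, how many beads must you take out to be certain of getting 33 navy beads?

231

To avoid navy beads as long as possible, exhaust the other 8 colors first.
The worst case draws every non-navy bead first: 39 + 1 + 26 + 38 + 23 + 18 + 38 + 15 = 198.
The next 33 draws are then forced to be navy, giving 198 + 33 = 231.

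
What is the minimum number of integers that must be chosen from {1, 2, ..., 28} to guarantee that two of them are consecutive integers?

Partition {1, …, 28} into 14 pairs: {1,2}, {3,4}, …, {27,28}.
Choosing 14 integers — say the 14 even numbers 2, 4, …, 28 — takes one from each pair and avoids the property.
Choosing 15 forces two into the same pair by pigeonhole, and those are consecutive. So 15.

15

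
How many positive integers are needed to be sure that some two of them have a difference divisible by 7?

8

Two integers differ by a multiple of 7 exactly when they share a remainder mod 7.
There are 7 residue classes mod 7, so 7 integers can all lie in distinct classes.
One more integer must repeat a residue, giving a difference divisible by 7. So n = 7 + 1 = 8.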